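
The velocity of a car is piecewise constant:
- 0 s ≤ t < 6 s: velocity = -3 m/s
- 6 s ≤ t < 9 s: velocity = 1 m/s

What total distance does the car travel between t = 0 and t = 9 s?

Distance (not displacement) is the total path length: add the absolute areas under v-t.
0–6 s: |-3| × 6 = 18 m
6–9 s: |1| × 3 = 3 m
Total distance = 21 m

21 m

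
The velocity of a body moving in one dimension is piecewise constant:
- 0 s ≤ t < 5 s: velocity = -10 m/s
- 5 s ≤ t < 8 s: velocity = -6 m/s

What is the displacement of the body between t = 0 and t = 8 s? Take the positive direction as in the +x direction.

Displacement is the signed area under the v-t curve.
0–5 s: -10 × 5 = -50 m
5–8 s: -6 × 3 = -18 m
Net displacement = -68 m

-68 m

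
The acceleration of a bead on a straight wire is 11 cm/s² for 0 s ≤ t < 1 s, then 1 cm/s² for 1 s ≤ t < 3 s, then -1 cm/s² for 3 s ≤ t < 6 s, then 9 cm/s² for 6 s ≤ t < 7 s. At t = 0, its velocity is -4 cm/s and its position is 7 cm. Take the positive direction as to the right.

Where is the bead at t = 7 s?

On each constant-a segment, Δv = aΔt and Δx = v₀Δt + ½aΔt²; chain segment to segment.
0–1 s: v starts -4 cm/s; Δx = -4·1 + ½·11·1² = 1.5 cm; v ends 7 cm/s.
1–3 s: v starts 7 cm/s; Δx = 7·2 + ½·1·2² = 16 cm; v ends 9 cm/s.
3–6 s: v starts 9 cm/s; Δx = 9·3 + ½·-1·3² = 22.5 cm; v ends 6 cm/s.
6–7 s: v starts 6 cm/s; Δx = 6·1 + ½·9·1² = 10.5 cm; v ends 15 cm/s.
x(7) = 7 + Σ Δx = 57.5 cm.

57.5 cm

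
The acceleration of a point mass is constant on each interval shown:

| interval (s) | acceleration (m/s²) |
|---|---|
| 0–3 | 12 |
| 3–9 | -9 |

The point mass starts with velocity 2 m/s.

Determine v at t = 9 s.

Δv equals the area under the a-t graph; then v = v₀ + Δv.
0–3 s: 12 × 3 = 36 m/s
3–9 s: -9 × 6 = -54 m/s
Δv = -18 m/s, so v(9) = 2 + (-18) = -16 m/s.

-16 m/s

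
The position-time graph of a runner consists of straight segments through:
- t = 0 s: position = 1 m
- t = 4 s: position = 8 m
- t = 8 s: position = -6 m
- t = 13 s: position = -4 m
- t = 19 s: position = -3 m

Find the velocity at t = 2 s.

1.75 m/s

Velocity is the slope of the x-t graph on 0–4 s: (8 − 1)/(4 − 0) = 1.75 m/s.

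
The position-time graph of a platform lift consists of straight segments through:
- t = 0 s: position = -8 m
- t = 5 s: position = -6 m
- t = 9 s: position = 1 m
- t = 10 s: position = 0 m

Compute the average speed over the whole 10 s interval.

Average speed = (total path length)/(elapsed time); on a piecewise-linear x-t graph the path length is Σ|Δx|.
0–5 s: |Δx| = |-6 − -8| = 2 m
5–9 s: |Δx| = |1 − -6| = 7 m
9–10 s: |Δx| = |0 − 1| = 1 m
Total path = 10 m; average speed = 10/10 = 1 m/s.

1 m/s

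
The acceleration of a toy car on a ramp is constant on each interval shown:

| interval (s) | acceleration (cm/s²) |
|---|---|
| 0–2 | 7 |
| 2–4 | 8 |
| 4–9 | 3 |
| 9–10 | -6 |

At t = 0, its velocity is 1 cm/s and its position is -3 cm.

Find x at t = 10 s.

294.5 cm

On each constant-a segment, Δv = aΔt and Δx = v₀Δt + ½aΔt²; chain segment to segment.
0–2 s: v starts 1 cm/s; Δx = 1·2 + ½·7·2² = 16 cm; v ends 15 cm/s.
2–4 s: v starts 15 cm/s; Δx = 15·2 + ½·8·2² = 46 cm; v ends 31 cm/s.
4–9 s: v starts 31 cm/s; Δx = 31·5 + ½·3·5² = 192.5 cm; v ends 46 cm/s.
9–10 s: v starts 46 cm/s; Δx = 46·1 + ½·-6·1² = 43 cm; v ends 40 cm/s.
x(10) = -3 + Σ Δx = 294.5 cm.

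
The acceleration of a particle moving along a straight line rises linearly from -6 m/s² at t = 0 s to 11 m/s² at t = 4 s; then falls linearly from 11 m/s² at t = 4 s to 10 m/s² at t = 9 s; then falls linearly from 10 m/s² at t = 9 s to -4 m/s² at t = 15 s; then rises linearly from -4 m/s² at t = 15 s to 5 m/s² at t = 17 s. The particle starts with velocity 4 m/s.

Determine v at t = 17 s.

85.5 m/s

Δv equals the area under the a-t graph; then v = v₀ + Δv.
0–4 s: ½(-6 + 11)(4) = 10 m/s
4–9 s: ½(11 + 10)(5) = 52.5 m/s
9–15 s: ½(10 + -4)(6) = 18 m/s
15–17 s: ½(-4 + 5)(2) = 1 m/s
Δv = 81.5 m/s, so v(17) = 4 + (81.5) = 85.5 m/s.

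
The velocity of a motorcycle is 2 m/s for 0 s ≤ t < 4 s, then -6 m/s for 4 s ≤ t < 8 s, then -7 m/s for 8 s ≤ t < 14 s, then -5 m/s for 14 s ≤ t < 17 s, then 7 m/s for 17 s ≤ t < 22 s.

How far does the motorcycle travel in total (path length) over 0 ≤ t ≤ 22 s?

Distance (not displacement) is the total path length: add the absolute areas under v-t.
0–4 s: |2| × 4 = 8 m
4–8 s: |-6| × 4 = 24 m
8–14 s: |-7| × 6 = 42 m
14–17 s: |-5| × 3 = 15 m
17–22 s: |7| × 5 = 35 m
Total distance = 124 m

124 m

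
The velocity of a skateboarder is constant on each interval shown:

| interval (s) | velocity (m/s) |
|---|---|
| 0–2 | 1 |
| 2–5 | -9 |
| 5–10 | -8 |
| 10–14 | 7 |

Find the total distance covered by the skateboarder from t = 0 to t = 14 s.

Distance (not displacement) is the total path length: add the absolute areas under v-t.
0–2 s: |1| × 2 = 2 m
2–5 s: |-9| × 3 = 27 m
5–10 s: |-8| × 5 = 40 m
10–14 s: |7| × 4 = 28 m
Total distance = 97 m

97 m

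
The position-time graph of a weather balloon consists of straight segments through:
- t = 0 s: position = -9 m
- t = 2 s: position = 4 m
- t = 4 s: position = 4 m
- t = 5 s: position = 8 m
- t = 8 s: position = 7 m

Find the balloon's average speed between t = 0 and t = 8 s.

2.25 m/s

Average speed = (total path length)/(elapsed time); on a piecewise-linear x-t graph the path length is Σ|Δx|.
0–2 s: |Δx| = |4 − -9| = 13 m
2–4 s: |Δx| = |4 − 4| = 0 m
4–5 s: |Δx| = |8 − 4| = 4 m
5–8 s: |Δx| = |7 − 8| = 1 m
Total path = 18 m; average speed = 18/8 = 2.25 m/s.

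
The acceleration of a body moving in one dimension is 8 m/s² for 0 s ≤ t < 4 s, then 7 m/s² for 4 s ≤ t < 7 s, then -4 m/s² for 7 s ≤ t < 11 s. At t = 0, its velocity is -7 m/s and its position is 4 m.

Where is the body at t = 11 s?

On each constant-a segment, Δv = aΔt and Δx = v₀Δt + ½aΔt²; chain segment to segment.
0–4 s: v starts -7 m/s; Δx = -7·4 + ½·8·4² = 36 m; v ends 25 m/s.
4–7 s: v starts 25 m/s; Δx = 25·3 + ½·7·3² = 106.5 m; v ends 46 m/s.
7–11 s: v starts 46 m/s; Δx = 46·4 + ½·-4·4² = 152 m; v ends 30 m/s.
x(11) = 4 + Σ Δx = 298.5 m.

298.5 m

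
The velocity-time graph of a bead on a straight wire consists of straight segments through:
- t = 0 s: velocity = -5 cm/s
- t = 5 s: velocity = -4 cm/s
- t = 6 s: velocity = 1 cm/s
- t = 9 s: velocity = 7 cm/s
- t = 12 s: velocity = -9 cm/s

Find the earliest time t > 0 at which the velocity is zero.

t = 5.8 s

v changes sign on 5–6 s (from -4 to 1); the graph is linear there, so v = 0 at t = 5 + (4)·(6 − 5)/(1 − -4) = 5.8 s.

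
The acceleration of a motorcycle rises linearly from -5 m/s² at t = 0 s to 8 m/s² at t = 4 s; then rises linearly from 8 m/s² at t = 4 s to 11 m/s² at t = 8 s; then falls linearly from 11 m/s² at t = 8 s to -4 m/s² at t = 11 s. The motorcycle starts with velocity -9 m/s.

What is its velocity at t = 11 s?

Δv equals the area under the a-t graph; then v = v₀ + Δv.
0–4 s: ½(-5 + 8)(4) = 6 m/s
4–8 s: ½(8 + 11)(4) = 38 m/s
8–11 s: ½(11 + -4)(3) = 10.5 m/s
Δv = 54.5 m/s, so v(11) = -9 + (54.5) = 45.5 m/s.

45.5 m/s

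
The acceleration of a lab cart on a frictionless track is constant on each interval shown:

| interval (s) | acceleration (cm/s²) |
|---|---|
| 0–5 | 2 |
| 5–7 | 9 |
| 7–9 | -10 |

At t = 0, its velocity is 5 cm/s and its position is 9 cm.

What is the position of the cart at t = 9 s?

153 cm

On each constant-a segment, Δv = aΔt and Δx = v₀Δt + ½aΔt²; chain segment to segment.
0–5 s: v starts 5 cm/s; Δx = 5·5 + ½·2·5² = 50 cm; v ends 15 cm/s.
5–7 s: v starts 15 cm/s; Δx = 15·2 + ½·9·2² = 48 cm; v ends 33 cm/s.
7–9 s: v starts 33 cm/s; Δx = 33·2 + ½·-10·2² = 46 cm; v ends 13 cm/s.
x(9) = 9 + Σ Δx = 153 cm.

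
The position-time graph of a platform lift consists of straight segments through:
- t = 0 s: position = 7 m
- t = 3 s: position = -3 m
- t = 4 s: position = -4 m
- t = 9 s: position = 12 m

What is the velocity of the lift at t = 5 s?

3.2 m/s

Velocity is the slope of the x-t graph on 4–9 s: (12 − -4)/(9 − 4) = 3.2 m/s.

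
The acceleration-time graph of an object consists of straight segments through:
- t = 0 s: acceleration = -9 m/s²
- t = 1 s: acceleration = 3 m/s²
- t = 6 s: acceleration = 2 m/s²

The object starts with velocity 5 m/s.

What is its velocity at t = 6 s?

Δv equals the area under the a-t graph; then v = v₀ + Δv.
0–1 s: ½(-9 + 3)(1) = -3 m/s
1–6 s: ½(3 + 2)(5) = 12.5 m/s
Δv = 9.5 m/s, so v(6) = 5 + (9.5) = 14.5 m/s.

14.5 m/s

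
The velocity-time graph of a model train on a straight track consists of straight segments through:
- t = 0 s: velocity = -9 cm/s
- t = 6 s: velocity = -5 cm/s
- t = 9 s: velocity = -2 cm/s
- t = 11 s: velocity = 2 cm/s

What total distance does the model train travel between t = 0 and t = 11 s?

54.5 cm

Total distance travelled is ∫|v| dt — sum the magnitudes of each area piece.
0–6 s: |½(-9 + -5)(6)| = 42 cm
6–9 s: |½(-5 + -2)(3)| = 10.5 cm
9–11 s: v = 0 at t = 10 s; triangle areas 1 + 1 = 2 cm
Total distance = 54.5 cm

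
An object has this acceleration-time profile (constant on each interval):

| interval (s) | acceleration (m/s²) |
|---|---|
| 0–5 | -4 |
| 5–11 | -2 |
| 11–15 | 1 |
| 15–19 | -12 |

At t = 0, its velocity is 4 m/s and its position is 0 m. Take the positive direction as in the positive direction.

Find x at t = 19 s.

On each constant-a segment, Δv = aΔt and Δx = v₀Δt + ½aΔt²; chain segment to segment.
0–5 s: v starts 4 m/s; Δx = 4·5 + ½·-4·5² = -30 m; v ends -16 m/s.
5–11 s: v starts -16 m/s; Δx = -16·6 + ½·-2·6² = -132 m; v ends -28 m/s.
11–15 s: v starts -28 m/s; Δx = -28·4 + ½·1·4² = -104 m; v ends -24 m/s.
15–19 s: v starts -24 m/s; Δx = -24·4 + ½·-12·4² = -192 m; v ends -72 m/s.
x(19) = 0 + Σ Δx = -458 m.

-458 m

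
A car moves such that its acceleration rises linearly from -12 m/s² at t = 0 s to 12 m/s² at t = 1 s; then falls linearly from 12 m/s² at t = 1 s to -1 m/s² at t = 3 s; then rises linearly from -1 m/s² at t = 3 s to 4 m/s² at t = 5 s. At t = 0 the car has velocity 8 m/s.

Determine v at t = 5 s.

22 m/s

Δv equals the area under the a-t graph; then v = v₀ + Δv.
0–1 s: ½(-12 + 12)(1) = 0 m/s
1–3 s: ½(12 + -1)(2) = 11 m/s
3–5 s: ½(-1 + 4)(2) = 3 m/s
Δv = 14 m/s, so v(5) = 8 + (14) = 22 m/s.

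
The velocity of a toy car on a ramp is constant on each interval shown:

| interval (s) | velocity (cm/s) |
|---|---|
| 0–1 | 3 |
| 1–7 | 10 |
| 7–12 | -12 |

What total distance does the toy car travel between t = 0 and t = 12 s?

Distance (not displacement) is the total path length: add the absolute areas under v-t.
0–1 s: |3| × 1 = 3 cm
1–7 s: |10| × 6 = 60 cm
7–12 s: |-12| × 5 = 60 cm
Total distance = 123 cm

123 cm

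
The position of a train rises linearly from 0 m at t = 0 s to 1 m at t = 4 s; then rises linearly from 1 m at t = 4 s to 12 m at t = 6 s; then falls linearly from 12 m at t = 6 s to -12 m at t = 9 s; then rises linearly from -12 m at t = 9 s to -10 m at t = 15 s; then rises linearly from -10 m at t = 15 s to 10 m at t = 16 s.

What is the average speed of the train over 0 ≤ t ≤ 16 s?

Average speed = (total path length)/(elapsed time); on a piecewise-linear x-t graph the path length is Σ|Δx|.
0–4 s: |Δx| = |1 − 0| = 1 m
4–6 s: |Δx| = |12 − 1| = 11 m
6–9 s: |Δx| = |-12 − 12| = 24 m
9–15 s: |Δx| = |-10 − -12| = 2 m
15–16 s: |Δx| = |10 − -10| = 20 m
Total path = 58 m; average speed = 58/16 = 3.625 m/s.

3.625 m/s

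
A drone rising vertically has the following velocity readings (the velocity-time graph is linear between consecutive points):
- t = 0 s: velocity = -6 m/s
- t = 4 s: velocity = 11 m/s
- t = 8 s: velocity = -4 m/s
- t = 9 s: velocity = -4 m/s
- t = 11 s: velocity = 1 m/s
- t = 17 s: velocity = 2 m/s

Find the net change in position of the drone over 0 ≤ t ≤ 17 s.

Displacement is the signed area under the v-t curve.
0–4 s: ½(-6 + 11)(4) = 10 m
4–8 s: ½(11 + -4)(4) = 14 m
8–9 s: -4 × 1 = -4 m
9–11 s: ½(-4 + 1)(2) = -3 m
11–17 s: ½(1 + 2)(6) = 9 m
Net displacement = 26 m

26 m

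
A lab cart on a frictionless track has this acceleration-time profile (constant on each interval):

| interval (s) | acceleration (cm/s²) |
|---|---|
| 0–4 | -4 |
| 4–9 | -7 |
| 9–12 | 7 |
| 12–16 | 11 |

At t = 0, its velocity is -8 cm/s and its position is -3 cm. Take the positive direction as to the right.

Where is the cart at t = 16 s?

-484 cm

On each constant-a segment, Δv = aΔt and Δx = v₀Δt + ½aΔt²; chain segment to segment.
0–4 s: v starts -8 cm/s; Δx = -8·4 + ½·-4·4² = -64 cm; v ends -24 cm/s.
4–9 s: v starts -24 cm/s; Δx = -24·5 + ½·-7·5² = -207.5 cm; v ends -59 cm/s.
9–12 s: v starts -59 cm/s; Δx = -59·3 + ½·7·3² = -145.5 cm; v ends -38 cm/s.
12–16 s: v starts -38 cm/s; Δx = -38·4 + ½·11·4² = -64 cm; v ends 6 cm/s.
x(16) = -3 + Σ Δx = -484 cm.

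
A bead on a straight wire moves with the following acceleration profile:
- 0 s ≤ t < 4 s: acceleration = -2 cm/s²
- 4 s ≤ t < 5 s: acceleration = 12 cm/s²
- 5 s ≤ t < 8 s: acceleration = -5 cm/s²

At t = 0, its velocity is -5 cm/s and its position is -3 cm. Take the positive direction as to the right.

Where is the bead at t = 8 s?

-71.5 cm

On each constant-a segment, Δv = aΔt and Δx = v₀Δt + ½aΔt²; chain segment to segment.
0–4 s: v starts -5 cm/s; Δx = -5·4 + ½·-2·4² = -36 cm; v ends -13 cm/s.
4–5 s: v starts -13 cm/s; Δx = -13·1 + ½·12·1² = -7 cm; v ends -1 cm/s.
5–8 s: v starts -1 cm/s; Δx = -1·3 + ½·-5·3² = -25.5 cm; v ends -16 cm/s.
x(8) = -3 + Σ Δx = -71.5 cm.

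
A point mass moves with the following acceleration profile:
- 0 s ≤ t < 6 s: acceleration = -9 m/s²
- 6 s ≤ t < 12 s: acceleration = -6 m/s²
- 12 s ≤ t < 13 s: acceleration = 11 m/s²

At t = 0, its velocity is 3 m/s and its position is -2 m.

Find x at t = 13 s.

-641.5 m

On each constant-a segment, Δv = aΔt and Δx = v₀Δt + ½aΔt²; chain segment to segment.
0–6 s: v starts 3 m/s; Δx = 3·6 + ½·-9·6² = -144 m; v ends -51 m/s.
6–12 s: v starts -51 m/s; Δx = -51·6 + ½·-6·6² = -414 m; v ends -87 m/s.
12–13 s: v starts -87 m/s; Δx = -87·1 + ½·11·1² = -81.5 m; v ends -76 m/s.
x(13) = -2 + Σ Δx = -641.5 m.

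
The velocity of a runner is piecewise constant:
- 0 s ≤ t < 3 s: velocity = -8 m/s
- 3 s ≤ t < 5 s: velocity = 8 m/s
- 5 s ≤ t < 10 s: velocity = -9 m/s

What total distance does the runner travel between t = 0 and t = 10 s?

Total distance travelled is ∫|v| dt — sum the magnitudes of each area piece.
0–3 s: |-8| × 3 = 24 m
3–5 s: |8| × 2 = 16 m
5–10 s: |-9| × 5 = 45 m
Total distance = 85 m

85 m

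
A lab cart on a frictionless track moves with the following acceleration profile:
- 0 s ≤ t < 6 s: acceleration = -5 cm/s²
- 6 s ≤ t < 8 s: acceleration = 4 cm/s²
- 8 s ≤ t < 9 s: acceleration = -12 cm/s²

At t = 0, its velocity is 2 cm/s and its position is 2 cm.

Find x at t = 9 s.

-150 cm

On each constant-a segment, Δv = aΔt and Δx = v₀Δt + ½aΔt²; chain segment to segment.
0–6 s: v starts 2 cm/s; Δx = 2·6 + ½·-5·6² = -78 cm; v ends -28 cm/s.
6–8 s: v starts -28 cm/s; Δx = -28·2 + ½·4·2² = -48 cm; v ends -20 cm/s.
8–9 s: v starts -20 cm/s; Δx = -20·1 + ½·-12·1² = -26 cm; v ends -32 cm/s.
x(9) = 2 + Σ Δx = -150 cm.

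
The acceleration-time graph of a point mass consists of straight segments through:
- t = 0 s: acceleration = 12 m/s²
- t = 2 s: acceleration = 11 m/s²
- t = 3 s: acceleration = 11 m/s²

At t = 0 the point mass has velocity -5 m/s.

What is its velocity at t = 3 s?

Δv equals the area under the a-t graph; then v = v₀ + Δv.
0–2 s: ½(12 + 11)(2) = 23 m/s
2–3 s: 11 × 1 = 11 m/s
Δv = 34 m/s, so v(3) = -5 + (34) = 29 m/s.

29 m/s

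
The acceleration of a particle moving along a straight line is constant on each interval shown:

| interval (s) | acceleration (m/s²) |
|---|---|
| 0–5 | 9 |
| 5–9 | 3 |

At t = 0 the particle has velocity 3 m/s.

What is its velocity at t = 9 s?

60 m/s

Δv equals the area under the a-t graph; then v = v₀ + Δv.
0–5 s: 9 × 5 = 45 m/s
5–9 s: 3 × 4 = 12 m/s
Δv = 57 m/s, so v(9) = 3 + (57) = 60 m/s.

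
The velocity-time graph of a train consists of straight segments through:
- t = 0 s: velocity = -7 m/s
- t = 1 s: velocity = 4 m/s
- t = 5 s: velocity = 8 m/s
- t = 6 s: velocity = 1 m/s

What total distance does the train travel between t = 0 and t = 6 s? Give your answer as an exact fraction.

Distance (not displacement) is the total path length: add the absolute areas under v-t.
0–1 s: v = 0 at t = 7/11 s; triangle areas 49/22 + 8/11 = 65/22 m
1–5 s: |½(4 + 8)(4)| = 24 m
5–6 s: |½(8 + 1)(1)| = 4.5 m
Total distance = 346/11 m

346/11 m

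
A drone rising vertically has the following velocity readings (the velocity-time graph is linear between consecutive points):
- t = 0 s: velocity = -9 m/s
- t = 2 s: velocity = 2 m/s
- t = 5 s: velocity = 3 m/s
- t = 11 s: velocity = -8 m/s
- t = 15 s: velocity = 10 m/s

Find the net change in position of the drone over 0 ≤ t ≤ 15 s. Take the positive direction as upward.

Displacement is the signed area under the v-t curve.
0–2 s: ½(-9 + 2)(2) = -7 m
2–5 s: ½(2 + 3)(3) = 7.5 m
5–11 s: ½(3 + -8)(6) = -15 m
11–15 s: ½(-8 + 10)(4) = 4 m
Net displacement = -10.5 m

-10.5 m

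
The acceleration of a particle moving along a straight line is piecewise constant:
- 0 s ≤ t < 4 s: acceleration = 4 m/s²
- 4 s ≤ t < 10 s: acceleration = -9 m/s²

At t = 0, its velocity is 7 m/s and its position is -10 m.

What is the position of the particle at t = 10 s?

26 m

On each constant-a segment, Δv = aΔt and Δx = v₀Δt + ½aΔt²; chain segment to segment.
0–4 s: v starts 7 m/s; Δx = 7·4 + ½·4·4² = 60 m; v ends 23 m/s.
4–10 s: v starts 23 m/s; Δx = 23·6 + ½·-9·6² = -24 m; v ends -31 m/s.
x(10) = -10 + Σ Δx = 26 m.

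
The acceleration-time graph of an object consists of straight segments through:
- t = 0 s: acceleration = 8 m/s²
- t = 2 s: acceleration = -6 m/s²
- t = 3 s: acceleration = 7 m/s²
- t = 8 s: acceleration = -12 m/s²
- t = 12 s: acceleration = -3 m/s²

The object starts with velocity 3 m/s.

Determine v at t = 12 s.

Δv equals the area under the a-t graph; then v = v₀ + Δv.
0–2 s: ½(8 + -6)(2) = 2 m/s
2–3 s: ½(-6 + 7)(1) = 0.5 m/s
3–8 s: ½(7 + -12)(5) = -12.5 m/s
8–12 s: ½(-12 + -3)(4) = -30 m/s
Δv = -40 m/s, so v(12) = 3 + (-40) = -37 m/s.

-37 m/s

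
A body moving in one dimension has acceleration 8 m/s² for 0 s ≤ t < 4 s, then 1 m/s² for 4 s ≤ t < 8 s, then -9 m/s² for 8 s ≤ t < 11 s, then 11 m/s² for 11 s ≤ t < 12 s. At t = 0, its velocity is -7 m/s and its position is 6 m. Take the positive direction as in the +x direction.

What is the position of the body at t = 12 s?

204 m

On each constant-a segment, Δv = aΔt and Δx = v₀Δt + ½aΔt²; chain segment to segment.
0–4 s: v starts -7 m/s; Δx = -7·4 + ½·8·4² = 36 m; v ends 25 m/s.
4–8 s: v starts 25 m/s; Δx = 25·4 + ½·1·4² = 108 m; v ends 29 m/s.
8–11 s: v starts 29 m/s; Δx = 29·3 + ½·-9·3² = 46.5 m; v ends 2 m/s.
11–12 s: v starts 2 m/s; Δx = 2·1 + ½·11·1² = 7.5 m; v ends 13 m/s.
x(12) = 6 + Σ Δx = 204 m.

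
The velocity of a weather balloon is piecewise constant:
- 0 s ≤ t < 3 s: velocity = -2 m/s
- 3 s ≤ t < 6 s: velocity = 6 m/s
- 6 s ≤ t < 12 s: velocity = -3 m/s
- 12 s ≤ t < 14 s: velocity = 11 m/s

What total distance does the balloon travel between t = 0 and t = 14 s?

Total distance travelled is ∫|v| dt — sum the magnitudes of each area piece.
0–3 s: |-2| × 3 = 6 m
3–6 s: |6| × 3 = 18 m
6–12 s: |-3| × 6 = 18 m
12–14 s: |11| × 2 = 22 m
Total distance = 64 m

64 m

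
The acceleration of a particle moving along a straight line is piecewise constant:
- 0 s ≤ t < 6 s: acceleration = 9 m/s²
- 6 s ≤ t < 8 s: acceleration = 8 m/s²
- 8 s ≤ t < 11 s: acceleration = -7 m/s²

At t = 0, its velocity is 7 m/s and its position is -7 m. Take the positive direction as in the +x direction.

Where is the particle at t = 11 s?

On each constant-a segment, Δv = aΔt and Δx = v₀Δt + ½aΔt²; chain segment to segment.
0–6 s: v starts 7 m/s; Δx = 7·6 + ½·9·6² = 204 m; v ends 61 m/s.
6–8 s: v starts 61 m/s; Δx = 61·2 + ½·8·2² = 138 m; v ends 77 m/s.
8–11 s: v starts 77 m/s; Δx = 77·3 + ½·-7·3² = 199.5 m; v ends 56 m/s.
x(11) = -7 + Σ Δx = 534.5 m.

534.5 m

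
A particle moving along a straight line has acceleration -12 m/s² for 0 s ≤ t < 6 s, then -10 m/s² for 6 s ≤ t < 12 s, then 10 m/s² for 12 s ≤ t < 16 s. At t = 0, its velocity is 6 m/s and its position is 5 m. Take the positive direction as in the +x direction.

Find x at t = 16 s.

On each constant-a segment, Δv = aΔt and Δx = v₀Δt + ½aΔt²; chain segment to segment.
0–6 s: v starts 6 m/s; Δx = 6·6 + ½·-12·6² = -180 m; v ends -66 m/s.
6–12 s: v starts -66 m/s; Δx = -66·6 + ½·-10·6² = -576 m; v ends -126 m/s.
12–16 s: v starts -126 m/s; Δx = -126·4 + ½·10·4² = -424 m; v ends -86 m/s.
x(16) = 5 + Σ Δx = -1175 m.

-1175 m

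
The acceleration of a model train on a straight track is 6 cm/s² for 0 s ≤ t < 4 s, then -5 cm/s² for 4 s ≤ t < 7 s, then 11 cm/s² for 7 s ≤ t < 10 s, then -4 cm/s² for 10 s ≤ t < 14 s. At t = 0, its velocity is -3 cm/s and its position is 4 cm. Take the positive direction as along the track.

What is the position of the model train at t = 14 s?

272 cm

On each constant-a segment, Δv = aΔt and Δx = v₀Δt + ½aΔt²; chain segment to segment.
0–4 s: v starts -3 cm/s; Δx = -3·4 + ½·6·4² = 36 cm; v ends 21 cm/s.
4–7 s: v starts 21 cm/s; Δx = 21·3 + ½·-5·3² = 40.5 cm; v ends 6 cm/s.
7–10 s: v starts 6 cm/s; Δx = 6·3 + ½·11·3² = 67.5 cm; v ends 39 cm/s.
10–14 s: v starts 39 cm/s; Δx = 39·4 + ½·-4·4² = 124 cm; v ends 23 cm/s.
x(14) = 4 + Σ Δx = 272 cm.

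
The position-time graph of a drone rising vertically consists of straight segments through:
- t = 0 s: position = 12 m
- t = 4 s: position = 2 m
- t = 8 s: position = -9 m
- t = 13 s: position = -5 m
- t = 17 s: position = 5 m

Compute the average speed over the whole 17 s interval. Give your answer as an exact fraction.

Average speed = (total path length)/(elapsed time); on a piecewise-linear x-t graph the path length is Σ|Δx|.
0–4 s: |Δx| = |2 − 12| = 10 m
4–8 s: |Δx| = |-9 − 2| = 11 m
8–13 s: |Δx| = |-5 − -9| = 4 m
13–17 s: |Δx| = |5 − -5| = 10 m
Total path = 35 m; average speed = 35/17 = 35/17 m/s.

35/17 m/s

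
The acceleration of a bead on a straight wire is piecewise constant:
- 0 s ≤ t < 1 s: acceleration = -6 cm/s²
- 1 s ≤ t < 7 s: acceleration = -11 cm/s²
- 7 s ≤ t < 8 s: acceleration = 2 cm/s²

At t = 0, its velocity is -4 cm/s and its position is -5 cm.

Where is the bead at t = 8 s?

On each constant-a segment, Δv = aΔt and Δx = v₀Δt + ½aΔt²; chain segment to segment.
0–1 s: v starts -4 cm/s; Δx = -4·1 + ½·-6·1² = -7 cm; v ends -10 cm/s.
1–7 s: v starts -10 cm/s; Δx = -10·6 + ½·-11·6² = -258 cm; v ends -76 cm/s.
7–8 s: v starts -76 cm/s; Δx = -76·1 + ½·2·1² = -75 cm; v ends -74 cm/s.
x(8) = -5 + Σ Δx = -345 cm.

-345 cm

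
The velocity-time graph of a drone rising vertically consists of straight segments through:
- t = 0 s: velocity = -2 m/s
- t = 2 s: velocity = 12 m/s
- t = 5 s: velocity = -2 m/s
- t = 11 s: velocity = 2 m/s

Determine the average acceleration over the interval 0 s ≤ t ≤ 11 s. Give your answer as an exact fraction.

4/11 m/s²

Average acceleration = Δv/Δt = (2 − -2)/(11 − 0) = 4/11 m/s².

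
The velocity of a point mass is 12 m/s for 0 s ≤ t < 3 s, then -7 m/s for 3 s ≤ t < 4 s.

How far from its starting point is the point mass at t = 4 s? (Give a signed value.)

Displacement is the signed area under the v-t curve.
0–3 s: 12 × 3 = 36 m
3–4 s: -7 × 1 = -7 m
Net displacement = 29 m

29 m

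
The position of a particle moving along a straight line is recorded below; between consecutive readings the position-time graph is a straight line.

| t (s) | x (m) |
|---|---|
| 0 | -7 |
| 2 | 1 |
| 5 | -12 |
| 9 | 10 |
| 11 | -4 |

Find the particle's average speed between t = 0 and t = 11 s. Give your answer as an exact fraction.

Average speed = (total path length)/(elapsed time); on a piecewise-linear x-t graph the path length is Σ|Δx|.
0–2 s: |Δx| = |1 − -7| = 8 m
2–5 s: |Δx| = |-12 − 1| = 13 m
5–9 s: |Δx| = |10 − -12| = 22 m
9–11 s: |Δx| = |-4 − 10| = 14 m
Total path = 57 m; average speed = 57/11 = 57/11 m/s.

57/11 m/s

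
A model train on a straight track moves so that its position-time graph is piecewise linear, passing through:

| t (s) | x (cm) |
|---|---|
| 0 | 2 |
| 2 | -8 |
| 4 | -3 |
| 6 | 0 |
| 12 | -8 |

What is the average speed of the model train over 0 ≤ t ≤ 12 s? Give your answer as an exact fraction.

Average speed = (total path length)/(elapsed time); on a piecewise-linear x-t graph the path length is Σ|Δx|.
0–2 s: |Δx| = |-8 − 2| = 10 cm
2–4 s: |Δx| = |-3 − -8| = 5 cm
4–6 s: |Δx| = |0 − -3| = 3 cm
6–12 s: |Δx| = |-8 − 0| = 8 cm
Total path = 26 cm; average speed = 26/12 = 13/6 cm/s.

13/6 cm/s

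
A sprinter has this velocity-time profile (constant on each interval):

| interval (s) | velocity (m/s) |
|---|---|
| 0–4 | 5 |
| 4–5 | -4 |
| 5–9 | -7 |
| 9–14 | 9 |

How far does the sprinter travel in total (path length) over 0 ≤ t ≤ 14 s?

97 m

Total distance travelled is ∫|v| dt — sum the magnitudes of each area piece.
0–4 s: |5| × 4 = 20 m
4–5 s: |-4| × 1 = 4 m
5–9 s: |-7| × 4 = 28 m
9–14 s: |9| × 5 = 45 m
Total distance = 97 m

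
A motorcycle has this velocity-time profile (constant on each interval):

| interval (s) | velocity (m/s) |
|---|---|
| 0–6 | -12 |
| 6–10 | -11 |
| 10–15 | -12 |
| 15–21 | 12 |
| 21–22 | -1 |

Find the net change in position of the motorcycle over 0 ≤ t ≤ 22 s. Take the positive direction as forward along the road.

-105 m

Displacement is the signed area under the v-t curve.
0–6 s: -12 × 6 = -72 m
6–10 s: -11 × 4 = -44 m
10–15 s: -12 × 5 = -60 m
15–21 s: 12 × 6 = 72 m
21–22 s: -1 × 1 = -1 m
Net displacement = -105 m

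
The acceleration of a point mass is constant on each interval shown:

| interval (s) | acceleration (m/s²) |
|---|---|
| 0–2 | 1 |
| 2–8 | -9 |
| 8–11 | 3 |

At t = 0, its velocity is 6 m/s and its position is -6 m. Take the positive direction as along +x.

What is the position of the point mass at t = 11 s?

On each constant-a segment, Δv = aΔt and Δx = v₀Δt + ½aΔt²; chain segment to segment.
0–2 s: v starts 6 m/s; Δx = 6·2 + ½·1·2² = 14 m; v ends 8 m/s.
2–8 s: v starts 8 m/s; Δx = 8·6 + ½·-9·6² = -114 m; v ends -46 m/s.
8–11 s: v starts -46 m/s; Δx = -46·3 + ½·3·3² = -124.5 m; v ends -37 m/s.
x(11) = -6 + Σ Δx = -230.5 m.

-230.5 m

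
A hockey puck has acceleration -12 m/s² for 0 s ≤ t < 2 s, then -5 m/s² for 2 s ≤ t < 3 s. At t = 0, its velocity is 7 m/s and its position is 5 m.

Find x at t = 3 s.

-24.5 m

On each constant-a segment, Δv = aΔt and Δx = v₀Δt + ½aΔt²; chain segment to segment.
0–2 s: v starts 7 m/s; Δx = 7·2 + ½·-12·2² = -10 m; v ends -17 m/s.
2–3 s: v starts -17 m/s; Δx = -17·1 + ½·-5·1² = -19.5 m; v ends -22 m/s.
x(3) = 5 + Σ Δx = -24.5 m.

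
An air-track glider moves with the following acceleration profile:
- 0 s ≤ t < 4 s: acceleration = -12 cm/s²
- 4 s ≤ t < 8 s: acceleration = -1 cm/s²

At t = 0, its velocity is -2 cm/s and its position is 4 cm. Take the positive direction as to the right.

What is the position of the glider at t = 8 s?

On each constant-a segment, Δv = aΔt and Δx = v₀Δt + ½aΔt²; chain segment to segment.
0–4 s: v starts -2 cm/s; Δx = -2·4 + ½·-12·4² = -104 cm; v ends -50 cm/s.
4–8 s: v starts -50 cm/s; Δx = -50·4 + ½·-1·4² = -208 cm; v ends -54 cm/s.
x(8) = 4 + Σ Δx = -308 cm.

-308 cm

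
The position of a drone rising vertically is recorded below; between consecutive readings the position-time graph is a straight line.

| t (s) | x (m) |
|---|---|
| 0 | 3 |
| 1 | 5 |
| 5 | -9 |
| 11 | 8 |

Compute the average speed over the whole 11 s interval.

3 m/s

Average speed = (total path length)/(elapsed time); on a piecewise-linear x-t graph the path length is Σ|Δx|.
0–1 s: |Δx| = |5 − 3| = 2 m
1–5 s: |Δx| = |-9 − 5| = 14 m
5–11 s: |Δx| = |8 − -9| = 17 m
Total path = 33 m; average speed = 33/11 = 3 m/s.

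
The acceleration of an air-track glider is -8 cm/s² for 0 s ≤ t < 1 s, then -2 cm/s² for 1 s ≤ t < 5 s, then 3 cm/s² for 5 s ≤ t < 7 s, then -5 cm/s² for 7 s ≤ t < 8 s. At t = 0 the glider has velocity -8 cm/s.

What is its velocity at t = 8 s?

Δv equals the area under the a-t graph; then v = v₀ + Δv.
0–1 s: -8 × 1 = -8 cm/s
1–5 s: -2 × 4 = -8 cm/s
5–7 s: 3 × 2 = 6 cm/s
7–8 s: -5 × 1 = -5 cm/s
Δv = -15 cm/s, so v(8) = -8 + (-15) = -23 cm/s.

-23 cm/s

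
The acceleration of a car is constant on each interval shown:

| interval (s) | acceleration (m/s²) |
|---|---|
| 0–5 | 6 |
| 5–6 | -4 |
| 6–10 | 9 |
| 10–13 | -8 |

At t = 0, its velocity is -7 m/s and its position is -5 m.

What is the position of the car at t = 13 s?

333 m

On each constant-a segment, Δv = aΔt and Δx = v₀Δt + ½aΔt²; chain segment to segment.
0–5 s: v starts -7 m/s; Δx = -7·5 + ½·6·5² = 40 m; v ends 23 m/s.
5–6 s: v starts 23 m/s; Δx = 23·1 + ½·-4·1² = 21 m; v ends 19 m/s.
6–10 s: v starts 19 m/s; Δx = 19·4 + ½·9·4² = 148 m; v ends 55 m/s.
10–13 s: v starts 55 m/s; Δx = 55·3 + ½·-8·3² = 129 m; v ends 31 m/s.
x(13) = -5 + Σ Δx = 333 m.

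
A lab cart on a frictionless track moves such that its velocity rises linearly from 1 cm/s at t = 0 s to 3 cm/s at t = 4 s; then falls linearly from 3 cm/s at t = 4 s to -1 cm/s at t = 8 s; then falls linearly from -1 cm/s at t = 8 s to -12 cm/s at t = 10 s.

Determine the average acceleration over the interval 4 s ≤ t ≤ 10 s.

Average acceleration = Δv/Δt = (-12 − 3)/(10 − 4) = -2.5 cm/s².

-2.5 cm/s²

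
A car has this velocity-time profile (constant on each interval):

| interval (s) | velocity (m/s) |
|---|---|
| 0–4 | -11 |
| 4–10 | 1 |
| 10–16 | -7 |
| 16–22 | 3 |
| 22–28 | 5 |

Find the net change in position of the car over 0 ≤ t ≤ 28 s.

Displacement is the signed area under the v-t curve.
0–4 s: -11 × 4 = -44 m
4–10 s: 1 × 6 = 6 m
10–16 s: -7 × 6 = -42 m
16–22 s: 3 × 6 = 18 m
22–28 s: 5 × 6 = 30 m
Net displacement = -32 m

-32 m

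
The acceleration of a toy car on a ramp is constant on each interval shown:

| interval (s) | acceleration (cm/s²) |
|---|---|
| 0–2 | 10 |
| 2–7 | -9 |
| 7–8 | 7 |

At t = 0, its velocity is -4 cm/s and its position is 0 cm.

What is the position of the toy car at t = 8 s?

On each constant-a segment, Δv = aΔt and Δx = v₀Δt + ½aΔt²; chain segment to segment.
0–2 s: v starts -4 cm/s; Δx = -4·2 + ½·10·2² = 12 cm; v ends 16 cm/s.
2–7 s: v starts 16 cm/s; Δx = 16·5 + ½·-9·5² = -32.5 cm; v ends -29 cm/s.
7–8 s: v starts -29 cm/s; Δx = -29·1 + ½·7·1² = -25.5 cm; v ends -22 cm/s.
x(8) = 0 + Σ Δx = -46 cm.

-46 cm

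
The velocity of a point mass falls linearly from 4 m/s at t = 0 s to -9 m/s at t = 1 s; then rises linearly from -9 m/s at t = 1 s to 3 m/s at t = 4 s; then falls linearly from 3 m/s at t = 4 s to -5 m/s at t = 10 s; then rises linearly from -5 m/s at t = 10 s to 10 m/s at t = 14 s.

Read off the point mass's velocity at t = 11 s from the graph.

On 10–14 s the graph is linear from -5 to 10 m/s: v(11) = -5 + (10 − -5)·(11 − 10)/(14 − 10) = -1.25 m/s.

-1.25 m/s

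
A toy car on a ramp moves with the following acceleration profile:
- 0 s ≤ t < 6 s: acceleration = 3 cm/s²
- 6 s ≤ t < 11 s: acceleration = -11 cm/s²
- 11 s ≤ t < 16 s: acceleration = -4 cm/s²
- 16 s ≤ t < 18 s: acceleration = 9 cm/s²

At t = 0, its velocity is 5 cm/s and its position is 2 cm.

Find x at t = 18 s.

On each constant-a segment, Δv = aΔt and Δx = v₀Δt + ½aΔt²; chain segment to segment.
0–6 s: v starts 5 cm/s; Δx = 5·6 + ½·3·6² = 84 cm; v ends 23 cm/s.
6–11 s: v starts 23 cm/s; Δx = 23·5 + ½·-11·5² = -22.5 cm; v ends -32 cm/s.
11–16 s: v starts -32 cm/s; Δx = -32·5 + ½·-4·5² = -210 cm; v ends -52 cm/s.
16–18 s: v starts -52 cm/s; Δx = -52·2 + ½·9·2² = -86 cm; v ends -34 cm/s.
x(18) = 2 + Σ Δx = -232.5 cm.

-232.5 cm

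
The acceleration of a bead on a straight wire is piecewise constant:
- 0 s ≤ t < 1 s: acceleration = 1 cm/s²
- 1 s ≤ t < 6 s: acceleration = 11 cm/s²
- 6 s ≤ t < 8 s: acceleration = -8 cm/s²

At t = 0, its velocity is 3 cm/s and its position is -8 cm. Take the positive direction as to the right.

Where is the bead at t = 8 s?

255 cm

On each constant-a segment, Δv = aΔt and Δx = v₀Δt + ½aΔt²; chain segment to segment.
0–1 s: v starts 3 cm/s; Δx = 3·1 + ½·1·1² = 3.5 cm; v ends 4 cm/s.
1–6 s: v starts 4 cm/s; Δx = 4·5 + ½·11·5² = 157.5 cm; v ends 59 cm/s.
6–8 s: v starts 59 cm/s; Δx = 59·2 + ½·-8·2² = 102 cm; v ends 43 cm/s.
x(8) = -8 + Σ Δx = 255 cm.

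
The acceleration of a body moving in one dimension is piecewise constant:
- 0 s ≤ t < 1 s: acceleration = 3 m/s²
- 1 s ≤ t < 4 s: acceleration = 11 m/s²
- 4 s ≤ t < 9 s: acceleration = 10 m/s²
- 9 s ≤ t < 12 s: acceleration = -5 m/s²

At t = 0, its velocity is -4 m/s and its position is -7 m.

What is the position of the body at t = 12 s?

545.5 m

On each constant-a segment, Δv = aΔt and Δx = v₀Δt + ½aΔt²; chain segment to segment.
0–1 s: v starts -4 m/s; Δx = -4·1 + ½·3·1² = -2.5 m; v ends -1 m/s.
1–4 s: v starts -1 m/s; Δx = -1·3 + ½·11·3² = 46.5 m; v ends 32 m/s.
4–9 s: v starts 32 m/s; Δx = 32·5 + ½·10·5² = 285 m; v ends 82 m/s.
9–12 s: v starts 82 m/s; Δx = 82·3 + ½·-5·3² = 223.5 m; v ends 67 m/s.
x(12) = -7 + Σ Δx = 545.5 m.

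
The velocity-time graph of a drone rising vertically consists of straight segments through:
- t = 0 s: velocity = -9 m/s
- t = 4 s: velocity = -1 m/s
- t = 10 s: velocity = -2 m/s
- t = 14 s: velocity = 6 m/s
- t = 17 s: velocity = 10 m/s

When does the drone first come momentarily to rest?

v changes sign on 10–14 s (from -2 to 6); the graph is linear there, so v = 0 at t = 10 + (2)·(14 − 10)/(6 − -2) = 11 s.

t = 11 s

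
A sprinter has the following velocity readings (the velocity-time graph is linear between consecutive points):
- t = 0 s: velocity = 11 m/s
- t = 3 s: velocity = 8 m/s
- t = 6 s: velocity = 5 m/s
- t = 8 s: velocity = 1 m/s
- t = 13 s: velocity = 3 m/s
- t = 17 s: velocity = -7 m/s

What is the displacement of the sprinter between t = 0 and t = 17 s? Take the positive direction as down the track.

56 m

Displacement is the signed area under the v-t curve.
0–3 s: ½(11 + 8)(3) = 28.5 m
3–6 s: ½(8 + 5)(3) = 19.5 m
6–8 s: ½(5 + 1)(2) = 6 m
8–13 s: ½(1 + 3)(5) = 10 m
13–17 s: ½(3 + -7)(4) = -8 m
Net displacement = 56 m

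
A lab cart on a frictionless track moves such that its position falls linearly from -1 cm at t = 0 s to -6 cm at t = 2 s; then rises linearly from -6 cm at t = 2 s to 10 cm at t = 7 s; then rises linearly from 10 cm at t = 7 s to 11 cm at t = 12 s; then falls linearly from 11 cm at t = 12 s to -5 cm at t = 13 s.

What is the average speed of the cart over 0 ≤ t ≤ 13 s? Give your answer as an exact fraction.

Average speed = (total path length)/(elapsed time); on a piecewise-linear x-t graph the path length is Σ|Δx|.
0–2 s: |Δx| = |-6 − -1| = 5 cm
2–7 s: |Δx| = |10 − -6| = 16 cm
7–12 s: |Δx| = |11 − 10| = 1 cm
12–13 s: |Δx| = |-5 − 11| = 16 cm
Total path = 38 cm; average speed = 38/13 = 38/13 cm/s.

38/13 cm/s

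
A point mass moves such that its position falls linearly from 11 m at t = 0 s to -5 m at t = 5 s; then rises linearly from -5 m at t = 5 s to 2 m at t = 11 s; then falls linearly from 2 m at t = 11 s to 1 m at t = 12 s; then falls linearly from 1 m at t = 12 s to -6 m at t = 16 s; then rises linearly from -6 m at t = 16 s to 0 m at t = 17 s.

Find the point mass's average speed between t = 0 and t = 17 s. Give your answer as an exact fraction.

Average speed = (total path length)/(elapsed time); on a piecewise-linear x-t graph the path length is Σ|Δx|.
0–5 s: |Δx| = |-5 − 11| = 16 m
5–11 s: |Δx| = |2 − -5| = 7 m
11–12 s: |Δx| = |1 − 2| = 1 m
12–16 s: |Δx| = |-6 − 1| = 7 m
16–17 s: |Δx| = |0 − -6| = 6 m
Total path = 37 m; average speed = 37/17 = 37/17 m/s.

37/17 m/s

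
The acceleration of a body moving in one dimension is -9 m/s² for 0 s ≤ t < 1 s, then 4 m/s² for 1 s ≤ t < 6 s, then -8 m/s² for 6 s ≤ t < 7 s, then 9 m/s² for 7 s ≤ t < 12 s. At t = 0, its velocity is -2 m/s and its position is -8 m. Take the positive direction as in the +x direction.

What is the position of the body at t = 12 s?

On each constant-a segment, Δv = aΔt and Δx = v₀Δt + ½aΔt²; chain segment to segment.
0–1 s: v starts -2 m/s; Δx = -2·1 + ½·-9·1² = -6.5 m; v ends -11 m/s.
1–6 s: v starts -11 m/s; Δx = -11·5 + ½·4·5² = -5 m; v ends 9 m/s.
6–7 s: v starts 9 m/s; Δx = 9·1 + ½·-8·1² = 5 m; v ends 1 m/s.
7–12 s: v starts 1 m/s; Δx = 1·5 + ½·9·5² = 117.5 m; v ends 46 m/s.
x(12) = -8 + Σ Δx = 103 m.

103 m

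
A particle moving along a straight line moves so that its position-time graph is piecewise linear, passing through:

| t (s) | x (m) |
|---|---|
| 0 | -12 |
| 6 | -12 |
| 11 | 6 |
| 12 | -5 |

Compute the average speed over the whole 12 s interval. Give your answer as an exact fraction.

Average speed = (total path length)/(elapsed time); on a piecewise-linear x-t graph the path length is Σ|Δx|.
0–6 s: |Δx| = |-12 − -12| = 0 m
6–11 s: |Δx| = |6 − -12| = 18 m
11–12 s: |Δx| = |-5 − 6| = 11 m
Total path = 29 m; average speed = 29/12 = 29/12 m/s.

29/12 m/s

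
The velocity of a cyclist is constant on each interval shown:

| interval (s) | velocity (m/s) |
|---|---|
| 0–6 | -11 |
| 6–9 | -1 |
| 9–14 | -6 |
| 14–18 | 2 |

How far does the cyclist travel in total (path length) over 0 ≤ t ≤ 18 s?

Total distance travelled is ∫|v| dt — sum the magnitudes of each area piece.
0–6 s: |-11| × 6 = 66 m
6–9 s: |-1| × 3 = 3 m
9–14 s: |-6| × 5 = 30 m
14–18 s: |2| × 4 = 8 m
Total distance = 107 m

107 m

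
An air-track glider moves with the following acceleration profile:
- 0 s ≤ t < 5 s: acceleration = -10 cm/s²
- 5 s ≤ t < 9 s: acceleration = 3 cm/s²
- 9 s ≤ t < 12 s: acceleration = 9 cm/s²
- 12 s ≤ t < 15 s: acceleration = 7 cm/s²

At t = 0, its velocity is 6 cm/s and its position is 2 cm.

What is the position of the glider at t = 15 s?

-284 cm

On each constant-a segment, Δv = aΔt and Δx = v₀Δt + ½aΔt²; chain segment to segment.
0–5 s: v starts 6 cm/s; Δx = 6·5 + ½·-10·5² = -95 cm; v ends -44 cm/s.
5–9 s: v starts -44 cm/s; Δx = -44·4 + ½·3·4² = -152 cm; v ends -32 cm/s.
9–12 s: v starts -32 cm/s; Δx = -32·3 + ½·9·3² = -55.5 cm; v ends -5 cm/s.
12–15 s: v starts -5 cm/s; Δx = -5·3 + ½·7·3² = 16.5 cm; v ends 16 cm/s.
x(15) = 2 + Σ Δx = -284 cm.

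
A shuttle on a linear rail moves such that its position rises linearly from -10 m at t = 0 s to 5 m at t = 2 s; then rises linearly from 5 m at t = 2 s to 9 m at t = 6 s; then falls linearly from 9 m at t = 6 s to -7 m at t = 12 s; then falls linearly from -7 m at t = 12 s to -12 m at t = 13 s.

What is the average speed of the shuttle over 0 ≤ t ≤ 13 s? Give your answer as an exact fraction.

Average speed = (total path length)/(elapsed time); on a piecewise-linear x-t graph the path length is Σ|Δx|.
0–2 s: |Δx| = |5 − -10| = 15 m
2–6 s: |Δx| = |9 − 5| = 4 m
6–12 s: |Δx| = |-7 − 9| = 16 m
12–13 s: |Δx| = |-12 − -7| = 5 m
Total path = 40 m; average speed = 40/13 = 40/13 m/s.

40/13 m/s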